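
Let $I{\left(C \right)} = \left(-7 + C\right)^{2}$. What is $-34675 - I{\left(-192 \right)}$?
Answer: $-74276$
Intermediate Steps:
$-34675 - I{\left(-192 \right)} = -34675 - \left(-7 - 192\right)^{2} = -34675 - \left(-199\right)^{2} = -34675 - 39601 = -74276$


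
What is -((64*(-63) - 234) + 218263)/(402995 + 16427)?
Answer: -213997/419422 ≈ -0.51022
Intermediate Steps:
-((64*(-63) - 234) + 218263)/(402995 + 16427) = -((-4032 - 234) + 218263)/419422 = -(-4266 + 218263)/419422 = -213997/419422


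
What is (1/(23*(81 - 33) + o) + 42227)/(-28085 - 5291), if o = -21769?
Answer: -436310477/344857520 ≈ -1.2652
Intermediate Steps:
(1/(23*(81 - 33) + o) + 42227)/(-28085 - 5291) = (1/(23*(81 - 33) - 21769) + 42227)/(-28085 - 5291) = (1/(23*48 - 21769) + 42227)/(-33376) = (1/(1104 - 21769) + 42227)*(-1/33376) = (1/(-20665) + 42227)*(-1/33376) = (-1/20665 + 42227)*(-1/33376) = (872620954/20665)*(-1/33376) = -436310477/344857520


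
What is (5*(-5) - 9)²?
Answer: 1156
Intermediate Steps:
(5*(-5) - 9)² = (-25 - 9)² = (-34)² = 1156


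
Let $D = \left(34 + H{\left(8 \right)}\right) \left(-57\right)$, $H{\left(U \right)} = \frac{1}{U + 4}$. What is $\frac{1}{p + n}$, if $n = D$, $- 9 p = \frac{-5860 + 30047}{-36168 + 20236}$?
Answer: $- \frac{71694}{139271425} \approx -0.00051478$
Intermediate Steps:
$H{\left(U \right)} = \frac{1}{4 + U}$
$D = - \frac{7771}{4}$ ($D = \left(34 + \frac{1}{4 + 8}\right) \left(-57\right) = \left(34 + \frac{1}{12}\right) \left(-57\right) = \frac{409}{12} \left(-57\right) = - \frac{7771}{4} \approx -1942.8$)
$p = \frac{24187}{143388}$ ($p = - \frac{\left(-5860 + 30047\right) \frac{1}{-36168 + 20236}}{9} = - \frac{24187 \frac{1}{-15932}}{9} = - \frac{24187 \left(- \frac{1}{15932}\right)}{9} = \left(- \frac{1}{9}\right) \left(- \frac{24187}{15932}\right) = \frac{24187}{143388} \approx 0.16868$)
$n = - \frac{7771}{4} \approx -1942.8$
$\frac{1}{p + n} = \frac{1}{\frac{24187}{143388} - \frac{7771}{4}} = \frac{1}{- \frac{139271425}{71694}} = - \frac{71694}{139271425}$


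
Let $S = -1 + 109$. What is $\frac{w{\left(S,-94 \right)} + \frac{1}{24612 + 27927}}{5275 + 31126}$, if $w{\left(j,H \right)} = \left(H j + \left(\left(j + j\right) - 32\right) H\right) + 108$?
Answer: $- \frac{1436416259}{1912472139} \approx -0.75108$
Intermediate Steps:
$S = 108$
$w{\left(j,H \right)} = 108 + H j + H \left(-32 + 2 j\right)$ ($w{\left(j,H \right)} = \left(H j + \left(2 j - 32\right) H\right) + 108 = \left(H j + \left(-32 + 2 j\right) H\right) + 108 = \left(H j + H \left(-32 + 2 j\right)\right) + 108 = 108 + H j + H \left(-32 + 2 j\right)$)
$\frac{w{\left(S,-94 \right)} + \frac{1}{24612 + 27927}}{5275 + 31126} = \frac{\left(108 - -3008 + 3 \left(-94\right) 108\right) + \frac{1}{24612 + 27927}}{5275 + 31126} = \frac{\left(108 + 3008 - 30456\right) + \frac{1}{52539}}{36401} = \left(-27340 + \frac{1}{52539}\right) \frac{1}{36401} = \left(- \frac{1436416259}{52539}\right) \frac{1}{36401} = - \frac{1436416259}{1912472139}$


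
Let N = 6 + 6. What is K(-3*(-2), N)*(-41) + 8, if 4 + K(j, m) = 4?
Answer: 8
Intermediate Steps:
N = 12
K(j, m) = 0 (K(j, m) = -4 + 4 = 0)
K(-3*(-2), N)*(-41) + 8 = 0*(-41) + 8 = 0 + 8 = 8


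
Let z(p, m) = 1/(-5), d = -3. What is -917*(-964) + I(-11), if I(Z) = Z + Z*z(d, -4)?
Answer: 4419896/5 ≈ 8.8398e+5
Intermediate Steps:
z(p, m) = -1/5 (z(p, m) = 1*(-1/5) = -1/5)
I(Z) = 4*Z/5 (I(Z) = Z + Z*(-1/5) = Z - Z/5 = 4*Z/5)
-917*(-964) + I(-11) = -917*(-964) + (4/5)*(-11) = 883988 - 44/5 = 4419896/5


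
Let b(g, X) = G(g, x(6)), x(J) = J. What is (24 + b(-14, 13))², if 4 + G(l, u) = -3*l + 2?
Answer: 4096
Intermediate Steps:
G(l, u) = -2 - 3*l (G(l, u) = -4 + (-3*l + 2) = -4 + (2 - 3*l) = -2 - 3*l)
b(g, X) = -2 - 3*g
(24 + b(-14, 13))² = (24 + (-2 - 3*(-14)))² = (24 + (-2 + 42))² = (24 + 40)² = 64² = 4096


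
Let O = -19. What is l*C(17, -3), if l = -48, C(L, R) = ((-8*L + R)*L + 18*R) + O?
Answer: 116928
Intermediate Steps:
C(L, R) = -19 + 18*R + L*(R - 8*L) (C(L, R) = ((-8*L + R)*L + 18*R) - 19 = ((R - 8*L)*L + 18*R) - 19 = (L*(R - 8*L) + 18*R) - 19 = (18*R + L*(R - 8*L)) - 19 = -19 + 18*R + L*(R - 8*L))
l*C(17, -3) = -48*(-19 - 8*17**2 + 18*(-3) + 17*(-3)) = -48*(-19 - 8*289 - 54 - 51) = -48*(-19 - 2312 - 54 - 51) = -48*(-2436) = 116928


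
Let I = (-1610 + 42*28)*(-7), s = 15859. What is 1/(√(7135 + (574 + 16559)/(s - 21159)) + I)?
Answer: 16101400/48878254833 - 10*√2003313451/48878254833 ≈ 0.00032026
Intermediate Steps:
I = 3038 (I = (-1610 + 1176)*(-7) = -434*(-7) = 3038)
1/(√(7135 + (574 + 16559)/(s - 21159)) + I) = 1/(√(7135 + (574 + 16559)/(15859 - 21159)) + 3038) = 1/(√(7135 + 17133/(-5300)) + 3038) = 1/(√(7135 + 17133*(-1/5300)) + 3038) = 1/(√(7135 - 17133/5300) + 3038) = 1/(√(37798367/5300) + 3038) = 1/(√2003313451/530 + 3038) = 1/(3038 + √2003313451/530)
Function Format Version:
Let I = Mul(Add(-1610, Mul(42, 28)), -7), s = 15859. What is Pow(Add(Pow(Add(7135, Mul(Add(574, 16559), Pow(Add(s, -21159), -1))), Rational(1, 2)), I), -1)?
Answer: Add(Rational(16101400, 48878254833), Mul(Rational(-10, 48878254833), Pow(2003313451, Rational(1, 2)))) ≈ 0.00032026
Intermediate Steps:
I = 3038 (I = Mul(Add(-1610, 1176), -7) = Mul(-434, -7) = 3038)
Pow(Add(Pow(Add(7135, Mul(Add(574, 16559), Pow(Add(s, -21159), -1))), Rational(1, 2)), I), -1) = Pow(Add(Pow(Add(7135, Mul(Add(574, 16559), Pow(Add(15859, -21159), -1))), Rational(1, 2)), 3038), -1) = Pow(Add(Pow(Add(7135, Mul(17133, Pow(-5300, -1))), Rational(1, 2)), 3038), -1) = Pow(Add(Pow(Add(7135, Mul(17133, Rational(-1, 5300))), Rational(1, 2)), 3038), -1) = Pow(Add(Pow(Add(7135, Rational(-17133, 5300)), Rational(1, 2)), 3038), -1) = Pow(Add(Pow(Rational(37798367, 5300), Rational(1, 2)), 3038), -1) = Pow(Add(Mul(Rational(1, 530), Pow(2003313451, Rational(1, 2))), 3038), -1) = Pow(Add(3038, Mul(Rational(1, 530), Pow(2003313451, Rational(1, 2)))), -1)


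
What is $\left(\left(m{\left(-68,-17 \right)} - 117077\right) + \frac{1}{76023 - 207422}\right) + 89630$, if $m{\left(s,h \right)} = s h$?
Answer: $- \frac{3454611110}{131399} \approx -26291.0$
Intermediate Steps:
$m{\left(s,h \right)} = h s$
$\left(\left(m{\left(-68,-17 \right)} - 117077\right) + \frac{1}{76023 - 207422}\right) + 89630 = \left(\left(\left(-17\right) \left(-68\right) - 117077\right) + \frac{1}{76023 - 207422}\right) + 89630 = \left(\left(1156 - 117077\right) + \frac{1}{-131399}\right) + 89630 = \left(-115921 - \frac{1}{131399}\right) + 89630 = - \frac{15231903480}{131399} + 89630 = - \frac{3454611110}{131399}$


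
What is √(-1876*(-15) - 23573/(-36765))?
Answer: √4226302899205/12255 ≈ 167.75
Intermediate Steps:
√(-1876*(-15) - 23573/(-36765)) = √(28140 - 23573*(-1/36765)) = √(28140 + 23573/36765) = √(1034590673/36765) = √4226302899205/12255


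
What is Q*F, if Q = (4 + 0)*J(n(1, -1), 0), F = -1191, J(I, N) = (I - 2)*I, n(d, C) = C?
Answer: -14292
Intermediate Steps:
J(I, N) = I*(-2 + I) (J(I, N) = (-2 + I)*I = I*(-2 + I))
Q = 12 (Q = (4 + 0)*(-(-2 - 1)) = 4*(-1*(-3)) = 4*3 = 12)
Q*F = 12*(-1191) = -14292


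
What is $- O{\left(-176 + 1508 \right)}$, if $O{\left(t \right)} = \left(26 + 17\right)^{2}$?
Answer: $-1849$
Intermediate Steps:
$O{\left(t \right)} = 1849$ ($O{\left(t \right)} = 43^{2} = 1849$)
$- O{\left(-176 + 1508 \right)} = \left(-1\right) 1849 = -1849$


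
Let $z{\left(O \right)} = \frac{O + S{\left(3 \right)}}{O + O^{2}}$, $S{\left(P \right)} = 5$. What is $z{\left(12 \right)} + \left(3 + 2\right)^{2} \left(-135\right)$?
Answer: $- \frac{526483}{156} \approx -3374.9$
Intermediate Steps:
$z{\left(O \right)} = \frac{5 + O}{O + O^{2}}$ ($z{\left(O \right)} = \frac{O + 5}{O + O^{2}} = \frac{5 + O}{O + O^{2}}$)
$z{\left(12 \right)} + \left(3 + 2\right)^{2} \left(-135\right) = \frac{5 + 12}{12 \left(1 + 12\right)} + \left(3 + 2\right)^{2} \left(-135\right) = \frac{1}{12} \cdot \frac{1}{13} \cdot 17 + 5^{2} \left(-135\right) = \frac{1}{12} \cdot \frac{1}{13} \cdot 17 + 25 \left(-135\right) = \frac{17}{156} - 3375 = - \frac{526483}{156}$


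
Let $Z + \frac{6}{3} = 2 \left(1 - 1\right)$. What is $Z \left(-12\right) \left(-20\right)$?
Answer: $-480$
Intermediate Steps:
$Z = -2$ ($Z = -2 + 2 \left(1 - 1\right) = -2 + 2 \cdot 0 = -2 + 0 = -2$)
$Z \left(-12\right) \left(-20\right) = \left(-2\right) \left(-12\right) \left(-20\right) = 24 \left(-20\right) = -480$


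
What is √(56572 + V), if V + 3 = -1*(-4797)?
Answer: √61366 ≈ 247.72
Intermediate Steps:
V = 4794 (V = -3 - 1*(-4797) = -3 + 4797 = 4794)
√(56572 + V) = √(56572 + 4794) = √61366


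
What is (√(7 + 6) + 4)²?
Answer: (4 + √13)² ≈ 57.844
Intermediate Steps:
(√(7 + 6) + 4)² = (√13 + 4)² = (4 + √13)²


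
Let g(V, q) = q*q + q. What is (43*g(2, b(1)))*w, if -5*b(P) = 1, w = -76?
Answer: 13072/25 ≈ 522.88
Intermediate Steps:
b(P) = -⅕ (b(P) = -⅕*1 = -⅕)
g(V, q) = q + q² (g(V, q) = q² + q = q + q²)
(43*g(2, b(1)))*w = (43*(-(1 - ⅕)/5))*(-76) = (43*(-⅕*⅘))*(-76) = (43*(-4/25))*(-76) = -172/25*(-76) = 13072/25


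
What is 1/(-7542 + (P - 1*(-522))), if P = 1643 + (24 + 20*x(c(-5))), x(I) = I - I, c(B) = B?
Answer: -1/5353 ≈ -0.00018681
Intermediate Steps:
x(I) = 0
P = 1667 (P = 1643 + (24 + 20*0) = 1643 + (24 + 0) = 1643 + 24 = 1667)
1/(-7542 + (P - 1*(-522))) = 1/(-7542 + (1667 - 1*(-522))) = 1/(-7542 + (1667 + 522)) = 1/(-7542 + 2189) = 1/(-5353) = -1/5353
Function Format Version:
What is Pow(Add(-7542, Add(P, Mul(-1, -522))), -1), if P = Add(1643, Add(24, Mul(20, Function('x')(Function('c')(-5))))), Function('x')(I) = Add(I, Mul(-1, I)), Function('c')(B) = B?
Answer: Rational(-1, 5353) ≈ -0.00018681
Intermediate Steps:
Function('x')(I) = 0
P = 1667 (P = Add(1643, Add(24, Mul(20, 0))) = Add(1643, Add(24, 0)) = Add(1643, 24) = 1667)
Pow(Add(-7542, Add(P, Mul(-1, -522))), -1) = Pow(Add(-7542, Add(1667, Mul(-1, -522))), -1) = Pow(Add(-7542, Add(1667, 522)), -1) = Pow(Add(-7542, 2189), -1) = Pow(-5353, -1) = Rational(-1, 5353)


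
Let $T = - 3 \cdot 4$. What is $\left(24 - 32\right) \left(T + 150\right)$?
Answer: $-1104$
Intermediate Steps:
$T = -12$ ($T = \left(-1\right) 12 = -12$)
$\left(24 - 32\right) \left(T + 150\right) = \left(24 - 32\right) \left(-12 + 150\right) = \left(24 - 32\right) 138 = \left(-8\right) 138 = -1104$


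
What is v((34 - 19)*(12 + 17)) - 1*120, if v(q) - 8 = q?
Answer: 323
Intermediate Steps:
v(q) = 8 + q
v((34 - 19)*(12 + 17)) - 1*120 = (8 + (34 - 19)*(12 + 17)) - 1*120 = (8 + 15*29) - 120 = (8 + 435) - 120 = 443 - 120 = 323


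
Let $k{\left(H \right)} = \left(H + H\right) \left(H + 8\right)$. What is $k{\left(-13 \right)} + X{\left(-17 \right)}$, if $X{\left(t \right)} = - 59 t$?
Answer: $1133$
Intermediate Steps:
$k{\left(H \right)} = 2 H \left(8 + H\right)$
$k{\left(-13 \right)} + X{\left(-17 \right)} = 2 \left(-13\right) \left(8 - 13\right) - -1003 = 2 \left(-13\right) \left(-5\right) + 1003 = 130 + 1003 = 1133$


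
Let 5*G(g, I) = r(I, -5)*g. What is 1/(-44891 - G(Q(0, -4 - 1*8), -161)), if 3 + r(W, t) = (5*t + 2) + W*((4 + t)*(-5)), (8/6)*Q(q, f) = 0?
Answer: -1/44891 ≈ -2.2276e-5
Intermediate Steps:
Q(q, f) = 0 (Q(q, f) = (¾)*0 = 0)
r(W, t) = -1 + 5*t + W*(-20 - 5*t) (r(W, t) = -3 + ((5*t + 2) + W*((4 + t)*(-5))) = -3 + ((2 + 5*t) + W*(-20 - 5*t)) = -3 + (2 + 5*t + W*(-20 - 5*t)) = -1 + 5*t + W*(-20 - 5*t))
G(g, I) = g*(-26 + 5*I)/5 (G(g, I) = ((-1 - 20*I + 5*(-5) - 5*I*(-5))*g)/5 = ((-1 - 20*I - 25 + 25*I)*g)/5 = ((-26 + 5*I)*g)/5 = (g*(-26 + 5*I))/5 = g*(-26 + 5*I)/5)
1/(-44891 - G(Q(0, -4 - 1*8), -161)) = 1/(-44891 - 0*(-26 + 5*(-161))/5) = 1/(-44891 - 0*(-26 - 805)/5) = 1/(-44891 - 0*(-831)/5) = 1/(-44891 - 1*0) = 1/(-44891 + 0) = 1/(-44891) = -1/44891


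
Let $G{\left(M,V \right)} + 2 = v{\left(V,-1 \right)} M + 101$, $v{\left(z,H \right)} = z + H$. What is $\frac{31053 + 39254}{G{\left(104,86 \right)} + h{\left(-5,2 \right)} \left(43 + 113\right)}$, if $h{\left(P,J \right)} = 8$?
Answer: $\frac{421}{61} \approx 6.9016$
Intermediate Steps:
$v{\left(z,H \right)} = H + z$
$G{\left(M,V \right)} = 99 + M \left(-1 + V\right)$ ($G{\left(M,V \right)} = -2 + \left(\left(-1 + V\right) M + 101\right) = -2 + \left(M \left(-1 + V\right) + 101\right) = -2 + \left(101 + M \left(-1 + V\right)\right) = 99 + M \left(-1 + V\right)$)
$\frac{31053 + 39254}{G{\left(104,86 \right)} + h{\left(-5,2 \right)} \left(43 + 113\right)} = \frac{31053 + 39254}{\left(99 + 104 \left(-1 + 86\right)\right) + 8 \left(43 + 113\right)} = \frac{70307}{\left(99 + 104 \cdot 85\right) + 8 \cdot 156} = \frac{70307}{\left(99 + 8840\right) + 1248} = \frac{70307}{8939 + 1248} = \frac{70307}{10187} = 70307 \cdot \frac{1}{10187} = \frac{421}{61}$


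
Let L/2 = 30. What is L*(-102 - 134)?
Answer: -14160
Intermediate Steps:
L = 60 (L = 2*30 = 60)
L*(-102 - 134) = 60*(-102 - 134) = 60*(-236) = -14160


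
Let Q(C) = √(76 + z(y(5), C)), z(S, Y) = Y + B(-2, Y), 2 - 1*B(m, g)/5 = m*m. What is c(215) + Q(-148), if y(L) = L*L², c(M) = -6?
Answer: -6 + I*√82 ≈ -6.0 + 9.0554*I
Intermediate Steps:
B(m, g) = 10 - 5*m² (B(m, g) = 10 - 5*m*m = 10 - 5*m²)
y(L) = L³
z(S, Y) = -10 + Y (z(S, Y) = Y + (10 - 5*(-2)²) = Y + (10 - 5*4) = Y + (10 - 20) = Y - 10 = -10 + Y)
Q(C) = √(66 + C) (Q(C) = √(76 + (-10 + C)) = √(66 + C))
c(215) + Q(-148) = -6 + √(66 - 148) = -6 + √(-82) = -6 + I*√82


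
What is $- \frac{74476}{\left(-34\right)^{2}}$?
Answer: $- \frac{18619}{289} \approx -64.426$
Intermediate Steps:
$- \frac{74476}{\left(-34\right)^{2}} = - \frac{74476}{1156} = \left(-74476\right) \frac{1}{1156} = - \frac{18619}{289}$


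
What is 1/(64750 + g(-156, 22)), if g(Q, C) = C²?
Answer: 1/65234 ≈ 1.5329e-5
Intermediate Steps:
1/(64750 + g(-156, 22)) = 1/(64750 + 22²) = 1/(64750 + 484) = 1/65234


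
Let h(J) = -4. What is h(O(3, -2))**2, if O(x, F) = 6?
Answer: 16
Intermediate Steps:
h(O(3, -2))**2 = (-4)**2 = 16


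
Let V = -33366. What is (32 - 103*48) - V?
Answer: 28454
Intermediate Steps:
(32 - 103*48) - V = (32 - 103*48) - 1*(-33366) = (32 - 4944) + 33366 = -4912 + 33366 = 28454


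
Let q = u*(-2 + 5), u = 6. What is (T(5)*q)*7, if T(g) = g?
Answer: 630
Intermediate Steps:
q = 18 (q = 6*(-2 + 5) = 6*3 = 18)
(T(5)*q)*7 = (5*18)*7 = 90*7 = 630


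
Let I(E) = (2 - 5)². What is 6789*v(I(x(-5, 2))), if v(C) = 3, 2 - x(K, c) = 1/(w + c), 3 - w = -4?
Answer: 20367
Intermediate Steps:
w = 7 (w = 3 - 1*(-4) = 3 + 4 = 7)
x(K, c) = 2 - 1/(7 + c)
I(E) = 9 (I(E) = (-3)² = 9)
6789*v(I(x(-5, 2))) = 6789*3 = 20367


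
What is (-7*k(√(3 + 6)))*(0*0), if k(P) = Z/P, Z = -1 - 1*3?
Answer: 0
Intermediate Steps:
Z = -4 (Z = -1 - 3 = -4)
k(P) = -4/P
(-7*k(√(3 + 6)))*(0*0) = (-(-28)/(√(3 + 6)))*(0*0) = -(-28)/(√9)*0 = -(-28)/3*0 = -7*(-4/3)*0 = (28/3)*0 = 0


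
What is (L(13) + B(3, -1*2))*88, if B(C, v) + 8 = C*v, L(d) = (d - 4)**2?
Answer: 5896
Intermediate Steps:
L(d) = (-4 + d)**2
B(C, v) = -8 + C*v
(L(13) + B(3, -1*2))*88 = ((-4 + 13)**2 + (-8 + 3*(-1*2)))*88 = (9**2 + (-8 + 3*(-2)))*88 = (81 + (-8 - 6))*88 = (81 - 14)*88 = 67*88 = 5896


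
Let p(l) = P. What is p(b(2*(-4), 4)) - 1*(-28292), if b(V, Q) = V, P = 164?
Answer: 28456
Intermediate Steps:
p(l) = 164
p(b(2*(-4), 4)) - 1*(-28292) = 164 - 1*(-28292) = 164 + 28292 = 28456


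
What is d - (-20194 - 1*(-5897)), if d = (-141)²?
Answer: 34178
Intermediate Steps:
d = 19881
d - (-20194 - 1*(-5897)) = 19881 - (-20194 - 1*(-5897)) = 19881 - (-20194 + 5897) = 19881 - 1*(-14297) = 19881 + 14297 = 34178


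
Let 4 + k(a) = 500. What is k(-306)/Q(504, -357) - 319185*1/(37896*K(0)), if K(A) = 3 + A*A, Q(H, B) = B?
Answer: -18926477/4509624 ≈ -4.1969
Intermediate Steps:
K(A) = 3 + A**2
k(a) = 496 (k(a) = -4 + 500 = 496)
k(-306)/Q(504, -357) - 319185*1/(37896*K(0)) = 496/(-357) - 319185*1/(37896*(3 + 0**2)) = 496*(-1/357) - 319185*1/(37896*(3 + 0)) = -496/357 - 319185/(3158*(12*3)) = -496/357 - 319185/(3158*36) = -496/357 - 319185/113688 = -496/357 - 319185*1/113688 = -496/357 - 35465/12632 = -18926477/4509624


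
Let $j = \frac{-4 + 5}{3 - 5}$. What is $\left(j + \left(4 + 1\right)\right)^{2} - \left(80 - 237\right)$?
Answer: $\frac{709}{4} \approx 177.25$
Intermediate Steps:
$j = - \frac{1}{2}$ ($j = 1 \frac{1}{-2} = 1 \left(- \frac{1}{2}\right) = - \frac{1}{2} \approx -0.5$)
$\left(j + \left(4 + 1\right)\right)^{2} - \left(80 - 237\right) = \left(- \frac{1}{2} + \left(4 + 1\right)\right)^{2} - \left(80 - 237\right) = \left(- \frac{1}{2} + 5\right)^{2} - -157 = \left(\frac{9}{2}\right)^{2} + 157 = \frac{81}{4} + 157 = \frac{709}{4}$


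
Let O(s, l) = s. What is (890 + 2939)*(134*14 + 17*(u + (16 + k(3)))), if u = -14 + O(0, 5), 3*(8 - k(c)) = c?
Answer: 7769041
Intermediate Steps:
k(c) = 8 - c/3
u = -14 (u = -14 + 0 = -14)
(890 + 2939)*(134*14 + 17*(u + (16 + k(3)))) = (890 + 2939)*(134*14 + 17*(-14 + (16 + (8 - ⅓*3)))) = 3829*(1876 + 17*(-14 + (16 + (8 - 1)))) = 3829*(1876 + 17*(-14 + (16 + 7))) = 3829*(1876 + 17*(-14 + 23)) = 3829*(1876 + 17*9) = 3829*(1876 + 153) = 3829*2029 = 7769041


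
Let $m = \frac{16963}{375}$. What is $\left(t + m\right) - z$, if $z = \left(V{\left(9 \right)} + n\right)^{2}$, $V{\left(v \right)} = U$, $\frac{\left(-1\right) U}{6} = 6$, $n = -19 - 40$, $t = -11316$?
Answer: $- \frac{7610912}{375} \approx -20296.0$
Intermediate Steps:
$n = -59$
$m = \frac{16963}{375}$ ($m = 16963 \cdot \frac{1}{375} = \frac{16963}{375} \approx 45.235$)
$U = -36$ ($U = \left(-6\right) 6 = -36$)
$V{\left(v \right)} = -36$
$z = 9025$ ($z = \left(-36 - 59\right)^{2} = \left(-95\right)^{2} = 9025$)
$\left(t + m\right) - z = \left(-11316 + \frac{16963}{375}\right) - 9025 = - \frac{4226537}{375} - 9025 = - \frac{7610912}{375}$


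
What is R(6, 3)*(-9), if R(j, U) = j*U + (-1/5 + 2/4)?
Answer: -1647/10 ≈ -164.70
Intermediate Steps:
R(j, U) = 3/10 + U*j (R(j, U) = U*j + (-1*⅕ + 2*(¼)) = U*j + (-⅕ + ½) = U*j + 3/10 = 3/10 + U*j)
R(6, 3)*(-9) = (3/10 + 3*6)*(-9) = (3/10 + 18)*(-9) = (183/10)*(-9) = -1647/10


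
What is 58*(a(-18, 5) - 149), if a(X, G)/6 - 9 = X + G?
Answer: -10034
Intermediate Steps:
a(X, G) = 54 + 6*G + 6*X (a(X, G) = 54 + 6*(X + G) = 54 + 6*(G + X) = 54 + (6*G + 6*X) = 54 + 6*G + 6*X)
58*(a(-18, 5) - 149) = 58*((54 + 6*5 + 6*(-18)) - 149) = 58*((54 + 30 - 108) - 149) = 58*(-24 - 149) = 58*(-173) = -10034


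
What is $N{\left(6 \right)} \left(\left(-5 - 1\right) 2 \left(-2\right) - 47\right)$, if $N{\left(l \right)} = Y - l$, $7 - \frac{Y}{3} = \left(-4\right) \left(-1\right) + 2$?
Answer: $69$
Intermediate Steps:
$Y = 3$ ($Y = 21 - 3 \left(\left(-4\right) \left(-1\right) + 2\right) = 21 - 3 \left(4 + 2\right) = 21 - 18 = 3$)
$N{\left(l \right)} = 3 - l$
$N{\left(6 \right)} \left(\left(-5 - 1\right) 2 \left(-2\right) - 47\right) = \left(3 - 6\right) \left(\left(-5 - 1\right) 2 \left(-2\right) - 47\right) = - 3 \left(\left(-6\right) 2 \left(-2\right) - 47\right) = - 3 \left(\left(-12\right) \left(-2\right) - 47\right) = - 3 \left(24 - 47\right) = \left(-3\right) \left(-23\right) = 69$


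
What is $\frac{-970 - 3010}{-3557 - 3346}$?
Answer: $\frac{3980}{6903} \approx 0.57656$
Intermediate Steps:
$\frac{-970 - 3010}{-3557 - 3346} = - \frac{3980}{-6903} = \left(-3980\right) \left(- \frac{1}{6903}\right) = \frac{3980}{6903}$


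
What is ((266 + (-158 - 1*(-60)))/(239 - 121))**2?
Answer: 7056/3481 ≈ 2.0270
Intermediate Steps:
((266 + (-158 - 1*(-60)))/(239 - 121))**2 = ((266 + (-158 + 60))/118)**2 = ((266 - 98)*(1/118))**2 = (168*(1/118))**2 = (84/59)**2 = 7056/3481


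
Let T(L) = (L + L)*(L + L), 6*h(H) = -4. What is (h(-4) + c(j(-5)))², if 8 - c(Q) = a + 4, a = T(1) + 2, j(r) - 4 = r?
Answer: 64/9 ≈ 7.1111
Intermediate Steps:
j(r) = 4 + r
h(H) = -⅔ (h(H) = (⅙)*(-4) = -⅔)
T(L) = 4*L² (T(L) = (2*L)*(2*L) = 4*L²)
a = 6 (a = 4*1² + 2 = 4*1 + 2 = 4 + 2 = 6)
c(Q) = -2 (c(Q) = 8 - (6 + 4) = 8 - 1*10 = 8 - 10 = -2)
(h(-4) + c(j(-5)))² = (-⅔ - 2)² = (-8/3)² = 64/9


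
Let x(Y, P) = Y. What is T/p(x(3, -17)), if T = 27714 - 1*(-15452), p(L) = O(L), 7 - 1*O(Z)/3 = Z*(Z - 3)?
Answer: 43166/21 ≈ 2055.5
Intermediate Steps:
O(Z) = 21 - 3*Z*(-3 + Z) (O(Z) = 21 - 3*Z*(Z - 3) = 21 - 3*Z*(-3 + Z))
p(L) = 21 - 3*L² + 9*L
T = 43166 (T = 27714 + 15452 = 43166)
T/p(x(3, -17)) = 43166/(21 - 3*3² + 9*3) = 43166/(21 - 3*9 + 27) = 43166/(21 - 27 + 27) = 43166/21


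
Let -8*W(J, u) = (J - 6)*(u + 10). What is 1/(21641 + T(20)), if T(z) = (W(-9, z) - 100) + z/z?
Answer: 4/86393 ≈ 4.6300e-5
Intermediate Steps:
W(J, u) = -(-6 + J)*(10 + u)/8 (W(J, u) = -(J - 6)*(u + 10)/8 = -(-6 + J)*(10 + u)/8)
T(z) = -321/4 + 15*z/8 (T(z) = ((15/2 - 5/4*(-9) + 3*z/4 - 1/8*(-9)*z) - 100) + z/z = ((15/2 + 45/4 + 3*z/4 + 9*z/8) - 100) + 1 = ((75/4 + 15*z/8) - 100) + 1 = (-325/4 + 15*z/8) + 1 = -321/4 + 15*z/8)
1/(21641 + T(20)) = 1/(21641 + (-321/4 + (15/8)*20)) = 1/(21641 + (-321/4 + 75/2)) = 1/(21641 - 171/4) = 1/(86393/4) = 4/86393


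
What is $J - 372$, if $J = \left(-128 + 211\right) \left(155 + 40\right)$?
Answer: $15813$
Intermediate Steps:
$J = 16185$ ($J = 83 \cdot 195 = 16185$)
$J - 372 = 16185 - 372 = 15813$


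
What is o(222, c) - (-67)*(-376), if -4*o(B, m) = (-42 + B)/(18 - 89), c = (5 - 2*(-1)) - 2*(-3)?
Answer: -1788587/71 ≈ -25191.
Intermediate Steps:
c = 13 (c = (5 + 2) + 6 = 7 + 6 = 13)
o(B, m) = -21/142 + B/284 (o(B, m) = -(-42 + B)/(4*(18 - 89)) = -(-42 + B)/(4*(-71)) = -(-42 + B)*(-1)/(4*71) = -(42/71 - B/71)/4 = -21/142 + B/284)
o(222, c) - (-67)*(-376) = (-21/142 + (1/284)*222) - (-67)*(-376) = (-21/142 + 111/142) - 1*25192 = 45/71 - 25192 = -1788587/71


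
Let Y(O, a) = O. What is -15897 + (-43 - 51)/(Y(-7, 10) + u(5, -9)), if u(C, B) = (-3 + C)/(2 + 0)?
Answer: -47644/3 ≈ -15881.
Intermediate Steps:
u(C, B) = -3/2 + C/2 (u(C, B) = (-3 + C)/2 = (-3 + C)*(½) = -3/2 + C/2)
-15897 + (-43 - 51)/(Y(-7, 10) + u(5, -9)) = -15897 + (-43 - 51)/(-7 + (-3/2 + (½)*5)) = -15897 - 94/(-7 + (-3/2 + 5/2)) = -15897 - 94/(-7 + 1) = -15897 - 94/(-6) = -15897 - 94*(-⅙) = -15897 + 47/3 = -47644/3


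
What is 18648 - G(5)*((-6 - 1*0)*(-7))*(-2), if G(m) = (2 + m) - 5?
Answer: 18816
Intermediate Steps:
G(m) = -3 + m
18648 - G(5)*((-6 - 1*0)*(-7))*(-2) = 18648 - (-3 + 5)*((-6 - 1*0)*(-7))*(-2) = 18648 - 2*((-6 + 0)*(-7))*(-2) = 18648 - 2*-6*(-7)*(-2) = 18648 - 2*42*(-2) = 18648 - 2*(-84) = 18648 - 1*(-168) = 18648 + 168 = 18816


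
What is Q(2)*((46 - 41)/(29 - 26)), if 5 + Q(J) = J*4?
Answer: 5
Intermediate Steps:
Q(J) = -5 + 4*J (Q(J) = -5 + J*4 = -5 + 4*J)
Q(2)*((46 - 41)/(29 - 26)) = (-5 + 4*2)*((46 - 41)/(29 - 26)) = (-5 + 8)*(5/3) = 3*(5*(⅓)) = 3*(5/3) = 5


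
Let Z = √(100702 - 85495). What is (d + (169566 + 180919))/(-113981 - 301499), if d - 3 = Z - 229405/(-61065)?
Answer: -65854705/78065496 - √15207/415480 ≈ -0.84388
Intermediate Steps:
Z = √15207 ≈ 123.32
d = 82520/12213 + √15207 (d = 3 + (√15207 - 229405/(-61065)) = 3 + (√15207 - 229405*(-1)/61065) = 3 + (√15207 - 1*(-45881/12213)) = 3 + (√15207 + 45881/12213) = 3 + (45881/12213 + √15207) = 82520/12213 + √15207 ≈ 130.07)
(d + (169566 + 180919))/(-113981 - 301499) = ((82520/12213 + √15207) + (169566 + 180919))/(-113981 - 301499) = ((82520/12213 + √15207) + 350485)/(-415480) = (4280555825/12213 + √15207)*(-1/415480) = -65854705/78065496 - √15207/415480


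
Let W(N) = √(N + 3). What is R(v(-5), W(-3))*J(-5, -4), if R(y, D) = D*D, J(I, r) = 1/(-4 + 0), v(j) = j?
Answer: 0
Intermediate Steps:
J(I, r) = -¼ (J(I, r) = 1/(-4) = -¼)
W(N) = √(3 + N)
R(y, D) = D²
R(v(-5), W(-3))*J(-5, -4) = (√(3 - 3))²*(-¼) = (√0)²*(-¼) = 0²*(-¼) = 0*(-¼) = 0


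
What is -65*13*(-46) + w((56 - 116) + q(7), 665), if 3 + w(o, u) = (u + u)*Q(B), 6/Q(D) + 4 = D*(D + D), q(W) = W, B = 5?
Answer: 897931/23 ≈ 39041.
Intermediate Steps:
Q(D) = 6/(-4 + 2*D²) (Q(D) = 6/(-4 + D*(D + D)) = 6/(-4 + D*(2*D)) = 6/(-4 + 2*D²))
w(o, u) = -3 + 6*u/23 (w(o, u) = -3 + (u + u)*(3/(-2 + 5²)) = -3 + (2*u)*(3/(-2 + 25)) = -3 + (2*u)*(3/23) = -3 + 6*u/23)
-65*13*(-46) + w((56 - 116) + q(7), 665) = -65*13*(-46) + (-3 + (6/23)*665) = -845*(-46) + (-3 + 3990/23) = 38870 + 3921/23 = 897931/23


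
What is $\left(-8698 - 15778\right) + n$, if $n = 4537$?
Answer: $-19939$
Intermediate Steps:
$\left(-8698 - 15778\right) + n = \left(-8698 - 15778\right) + 4537 = -24476 + 4537 = -19939$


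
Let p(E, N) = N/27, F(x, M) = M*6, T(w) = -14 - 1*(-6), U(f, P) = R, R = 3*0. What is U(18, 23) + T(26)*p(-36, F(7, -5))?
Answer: 80/9 ≈ 8.8889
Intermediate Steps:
R = 0
U(f, P) = 0
T(w) = -8 (T(w) = -14 + 6 = -8)
F(x, M) = 6*M
p(E, N) = N/27 (p(E, N) = N*(1/27) = N/27)
U(18, 23) + T(26)*p(-36, F(7, -5)) = 0 - 8*6*(-5)/27 = 0 - 8*(-30)/27 = 0 - 8*(-10/9) = 0 + 80/9 = 80/9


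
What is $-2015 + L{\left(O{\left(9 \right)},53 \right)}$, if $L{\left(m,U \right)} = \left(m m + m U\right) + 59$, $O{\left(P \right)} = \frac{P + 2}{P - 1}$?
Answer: $- \frac{120399}{64} \approx -1881.2$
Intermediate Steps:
$O{\left(P \right)} = \frac{2 + P}{-1 + P}$
$L{\left(m,U \right)} = 59 + m^{2} + U m$ ($L{\left(m,U \right)} = \left(m^{2} + U m\right) + 59 = 59 + m^{2} + U m$)
$-2015 + L{\left(O{\left(9 \right)},53 \right)} = -2015 + \left(59 + \left(\frac{2 + 9}{-1 + 9}\right)^{2} + 53 \frac{2 + 9}{-1 + 9}\right) = -2015 + \left(59 + \left(\frac{1}{8} \cdot 11\right)^{2} + 53 \cdot \frac{1}{8} \cdot 11\right) = -2015 + \left(59 + \left(\frac{11}{8}\right)^{2} + 53 \cdot \frac{11}{8}\right) = -2015 + \left(59 + \frac{121}{64} + \frac{583}{8}\right) = -2015 + \frac{8561}{64} = - \frac{120399}{64}$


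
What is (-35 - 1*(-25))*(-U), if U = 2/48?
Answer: 5/12 ≈ 0.41667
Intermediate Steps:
U = 1/24 (U = 2*(1/48) = 1/24 ≈ 0.041667)
(-35 - 1*(-25))*(-U) = (-35 - 1*(-25))*(-1*1/24) = (-35 + 25)*(-1/24) = -10*(-1/24) = 5/12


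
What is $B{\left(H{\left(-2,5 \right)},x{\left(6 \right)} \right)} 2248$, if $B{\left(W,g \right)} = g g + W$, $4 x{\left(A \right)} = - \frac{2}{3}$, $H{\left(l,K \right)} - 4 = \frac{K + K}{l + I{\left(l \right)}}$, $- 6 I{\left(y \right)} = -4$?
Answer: $- \frac{70250}{9} \approx -7805.6$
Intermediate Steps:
$I{\left(y \right)} = \frac{2}{3}$ ($I{\left(y \right)} = \left(- \frac{1}{6}\right) \left(-4\right) = \frac{2}{3}$)
$H{\left(l,K \right)} = 4 + \frac{2 K}{\frac{2}{3} + l}$ ($H{\left(l,K \right)} = 4 + \frac{K + K}{l + \frac{2}{3}} = 4 + \frac{2 K}{\frac{2}{3} + l}$)
$x{\left(A \right)} = - \frac{1}{6}$ ($x{\left(A \right)} = \frac{\left(-2\right) \frac{1}{3}}{4} = \frac{1}{4} \left(- \frac{2}{3}\right) = - \frac{1}{6}$)
$B{\left(W,g \right)} = W + g^{2}$ ($B{\left(W,g \right)} = g^{2} + W = W + g^{2}$)
$B{\left(H{\left(-2,5 \right)},x{\left(6 \right)} \right)} 2248 = \left(\frac{2 \left(4 + 3 \cdot 5 + 6 \left(-2\right)\right)}{2 + 3 \left(-2\right)} + \left(- \frac{1}{6}\right)^{2}\right) 2248 = \left(\frac{2 \left(4 + 15 - 12\right)}{2 - 6} + \frac{1}{36}\right) 2248 = \left(2 \frac{1}{-4} \cdot 7 + \frac{1}{36}\right) 2248 = \left(2 \left(- \frac{1}{4}\right) 7 + \frac{1}{36}\right) 2248 = \left(- \frac{7}{2} + \frac{1}{36}\right) 2248 = \left(- \frac{125}{36}\right) 2248 = - \frac{70250}{9}$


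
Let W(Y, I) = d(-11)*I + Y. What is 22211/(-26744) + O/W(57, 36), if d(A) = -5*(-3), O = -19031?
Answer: -522225031/15966168 ≈ -32.708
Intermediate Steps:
d(A) = 15
W(Y, I) = Y + 15*I (W(Y, I) = 15*I + Y = Y + 15*I)
22211/(-26744) + O/W(57, 36) = 22211/(-26744) - 19031/(57 + 15*36) = 22211*(-1/26744) - 19031/(57 + 540) = -22211/26744 - 19031/597 = -522225031/15966168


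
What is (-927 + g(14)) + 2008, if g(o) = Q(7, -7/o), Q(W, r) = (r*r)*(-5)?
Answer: 4319/4 ≈ 1079.8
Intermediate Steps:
Q(W, r) = -5*r² (Q(W, r) = r²*(-5) = -5*r²)
g(o) = -245/o² (g(o) = -5*49/o² = -245/o²)
(-927 + g(14)) + 2008 = (-927 - 245/14²) + 2008 = (-927 - 245*1/196) + 2008 = (-927 - 5/4) + 2008 = -3713/4 + 2008 = 4319/4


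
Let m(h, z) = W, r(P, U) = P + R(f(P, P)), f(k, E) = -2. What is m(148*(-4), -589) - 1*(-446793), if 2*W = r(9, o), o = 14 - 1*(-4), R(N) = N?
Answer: 893593/2 ≈ 4.4680e+5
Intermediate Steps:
o = 18 (o = 14 + 4 = 18)
r(P, U) = -2 + P (r(P, U) = P - 2 = -2 + P)
W = 7/2 (W = (-2 + 9)/2 = (½)*7 = 7/2 ≈ 3.5000)
m(h, z) = 7/2
m(148*(-4), -589) - 1*(-446793) = 7/2 - 1*(-446793) = 7/2 + 446793 = 893593/2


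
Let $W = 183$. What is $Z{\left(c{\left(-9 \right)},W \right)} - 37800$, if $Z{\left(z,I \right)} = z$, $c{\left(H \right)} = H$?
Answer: $-37809$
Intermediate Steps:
$Z{\left(c{\left(-9 \right)},W \right)} - 37800 = -9 - 37800 = -37809$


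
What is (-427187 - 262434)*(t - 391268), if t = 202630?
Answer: 130088726198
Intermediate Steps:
(-427187 - 262434)*(t - 391268) = (-427187 - 262434)*(202630 - 391268) = -689621*(-188638) = 130088726198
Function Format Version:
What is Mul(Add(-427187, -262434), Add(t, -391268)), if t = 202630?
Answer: 130088726198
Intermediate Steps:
Mul(Add(-427187, -262434), Add(t, -391268)) = Mul(Add(-427187, -262434), Add(202630, -391268)) = Mul(-689621, -188638) = 130088726198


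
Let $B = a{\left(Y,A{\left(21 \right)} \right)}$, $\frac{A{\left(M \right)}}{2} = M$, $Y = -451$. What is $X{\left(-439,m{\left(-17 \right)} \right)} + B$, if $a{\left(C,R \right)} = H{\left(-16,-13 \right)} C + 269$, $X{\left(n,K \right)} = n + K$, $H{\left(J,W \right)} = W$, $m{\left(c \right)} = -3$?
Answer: $5690$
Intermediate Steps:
$A{\left(M \right)} = 2 M$
$X{\left(n,K \right)} = K + n$
$a{\left(C,R \right)} = 269 - 13 C$ ($a{\left(C,R \right)} = - 13 C + 269 = 269 - 13 C$)
$B = 6132$ ($B = 269 - -5863 = 269 + 5863 = 6132$)
$X{\left(-439,m{\left(-17 \right)} \right)} + B = \left(-3 - 439\right) + 6132 = -442 + 6132 = 5690$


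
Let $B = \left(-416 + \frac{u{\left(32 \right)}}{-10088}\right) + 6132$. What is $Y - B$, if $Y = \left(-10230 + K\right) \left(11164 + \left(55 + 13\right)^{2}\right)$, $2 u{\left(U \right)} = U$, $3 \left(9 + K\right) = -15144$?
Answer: $- \frac{304351015590}{1261} \approx -2.4136 \cdot 10^{8}$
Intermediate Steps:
$K = -5057$ ($K = -9 + \frac{1}{3} \left(-15144\right) = -9 - 5048 = -5057$)
$u{\left(U \right)} = \frac{U}{2}$
$Y = -241351156$ ($Y = \left(-10230 - 5057\right) \left(11164 + \left(55 + 13\right)^{2}\right) = - 15287 \left(11164 + 68^{2}\right) = - 15287 \left(11164 + 4624\right) = \left(-15287\right) 15788 = -241351156$)
$B = \frac{7207874}{1261}$ ($B = \left(-416 + \frac{\frac{1}{2} \cdot 32}{-10088}\right) + 6132 = \left(-416 + 16 \left(- \frac{1}{10088}\right)\right) + 6132 = \left(-416 - \frac{2}{1261}\right) + 6132 = - \frac{524578}{1261} + 6132 = \frac{7207874}{1261} \approx 5716.0$)
$Y - B = -241351156 - \frac{7207874}{1261} = - \frac{304351015590}{1261}$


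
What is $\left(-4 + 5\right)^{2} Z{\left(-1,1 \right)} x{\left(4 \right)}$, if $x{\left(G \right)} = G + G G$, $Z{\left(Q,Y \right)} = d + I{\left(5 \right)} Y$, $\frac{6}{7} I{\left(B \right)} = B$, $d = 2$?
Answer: $\frac{470}{3} \approx 156.67$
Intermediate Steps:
$I{\left(B \right)} = \frac{7 B}{6}$
$Z{\left(Q,Y \right)} = 2 + \frac{35 Y}{6}$ ($Z{\left(Q,Y \right)} = 2 + \frac{7}{6} \cdot 5 Y = 2 + \frac{35 Y}{6}$)
$x{\left(G \right)} = G + G^{2}$
$\left(-4 + 5\right)^{2} Z{\left(-1,1 \right)} x{\left(4 \right)} = \left(-4 + 5\right)^{2} \left(2 + \frac{35}{6} \cdot 1\right) 4 \left(1 + 4\right) = 1^{2} \left(2 + \frac{35}{6}\right) 4 \cdot 5 = 1 \cdot \frac{47}{6} \cdot 20 = \frac{47}{6} \cdot 20 = \frac{470}{3}$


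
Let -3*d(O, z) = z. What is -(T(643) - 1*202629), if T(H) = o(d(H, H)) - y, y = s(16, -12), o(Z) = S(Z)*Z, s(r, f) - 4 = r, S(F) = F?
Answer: 1410392/9 ≈ 1.5671e+5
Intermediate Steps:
d(O, z) = -z/3
s(r, f) = 4 + r
o(Z) = Z² (o(Z) = Z*Z = Z²)
y = 20 (y = 4 + 16 = 20)
T(H) = -20 + H²/9 (T(H) = (-H/3)² - 1*20 = H²/9 - 20 = -20 + H²/9)
-(T(643) - 1*202629) = -((-20 + (⅑)*643²) - 1*202629) = -((-20 + (⅑)*413449) - 202629) = -((-20 + 413449/9) - 202629) = -(413269/9 - 202629) = -1*(-1410392/9) = 1410392/9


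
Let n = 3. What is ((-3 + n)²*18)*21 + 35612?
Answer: 35612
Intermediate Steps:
((-3 + n)²*18)*21 + 35612 = ((-3 + 3)²*18)*21 + 35612 = (0²*18)*21 + 35612 = (0*18)*21 + 35612 = 0*21 + 35612 = 0 + 35612 = 35612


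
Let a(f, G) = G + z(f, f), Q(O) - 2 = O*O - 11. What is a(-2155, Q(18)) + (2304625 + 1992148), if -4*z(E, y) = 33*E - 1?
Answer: 4314867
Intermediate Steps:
z(E, y) = 1/4 - 33*E/4 (z(E, y) = -(33*E - 1)/4 = -(-1 + 33*E)/4 = 1/4 - 33*E/4)
Q(O) = -9 + O**2 (Q(O) = 2 + (O*O - 11) = 2 + (O**2 - 11) = 2 + (-11 + O**2) = -9 + O**2)
a(f, G) = 1/4 + G - 33*f/4 (a(f, G) = G + (1/4 - 33*f/4) = 1/4 + G - 33*f/4)
a(-2155, Q(18)) + (2304625 + 1992148) = (1/4 + (-9 + 18**2) - 33/4*(-2155)) + (2304625 + 1992148) = (1/4 + (-9 + 324) + 71115/4) + 4296773 = (1/4 + 315 + 71115/4) + 4296773 = 18094 + 4296773 = 4314867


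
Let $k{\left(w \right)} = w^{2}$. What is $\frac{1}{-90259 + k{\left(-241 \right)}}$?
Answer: $- \frac{1}{32178} \approx -3.1077 \cdot 10^{-5}$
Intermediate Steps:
$\frac{1}{-90259 + k{\left(-241 \right)}} = \frac{1}{-90259 + \left(-241\right)^{2}} = \frac{1}{-90259 + 58081} = \frac{1}{-32178} = - \frac{1}{32178}$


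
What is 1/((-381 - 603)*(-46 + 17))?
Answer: 1/28536 ≈ 3.5043e-5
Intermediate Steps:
1/((-381 - 603)*(-46 + 17)) = 1/(-984*(-29)) = -1/984*(-1/29) = 1/28536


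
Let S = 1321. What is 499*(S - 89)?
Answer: 614768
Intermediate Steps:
499*(S - 89) = 499*(1321 - 89) = 499*1232 = 614768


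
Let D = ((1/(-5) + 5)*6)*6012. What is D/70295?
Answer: 865728/351475 ≈ 2.4631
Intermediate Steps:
D = 865728/5 (D = ((-⅕ + 5)*6)*6012 = ((24/5)*6)*6012 = (144/5)*6012 = 865728/5 ≈ 1.7315e+5)
D/70295 = (865728/5)/70295 = (865728/5)*(1/70295) = 865728/351475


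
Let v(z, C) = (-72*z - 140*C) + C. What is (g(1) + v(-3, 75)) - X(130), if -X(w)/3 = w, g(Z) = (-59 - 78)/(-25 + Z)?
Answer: -235519/24 ≈ -9813.3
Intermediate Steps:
g(Z) = -137/(-25 + Z)
v(z, C) = -139*C - 72*z (v(z, C) = (-140*C - 72*z) + C = -139*C - 72*z)
X(w) = -3*w
(g(1) + v(-3, 75)) - X(130) = (-137/(-25 + 1) + (-139*75 - 72*(-3))) - (-3)*130 = (-137/(-24) + (-10425 + 216)) - 1*(-390) = (-137*(-1/24) - 10209) + 390 = (137/24 - 10209) + 390 = -244879/24 + 390 = -235519/24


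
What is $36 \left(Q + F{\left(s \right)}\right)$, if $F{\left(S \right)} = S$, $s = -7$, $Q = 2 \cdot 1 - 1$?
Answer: $-216$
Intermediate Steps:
$Q = 1$ ($Q = 2 - 1 = 1$)
$36 \left(Q + F{\left(s \right)}\right) = 36 \left(1 - 7\right) = 36 \left(-6\right) = -216$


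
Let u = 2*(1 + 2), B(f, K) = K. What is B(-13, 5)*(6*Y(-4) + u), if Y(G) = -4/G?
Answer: 60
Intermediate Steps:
u = 6 (u = 2*3 = 6)
B(-13, 5)*(6*Y(-4) + u) = 5*(6*(-4/(-4)) + 6) = 5*(6*(-4*(-¼)) + 6) = 5*(6*1 + 6) = 5*(6 + 6) = 5*12 = 60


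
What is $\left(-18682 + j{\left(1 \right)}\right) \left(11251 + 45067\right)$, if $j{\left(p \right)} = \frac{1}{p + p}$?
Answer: $-1052104717$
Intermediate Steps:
$j{\left(p \right)} = \frac{1}{2 p}$
$\left(-18682 + j{\left(1 \right)}\right) \left(11251 + 45067\right) = \left(-18682 + \frac{1}{2 \cdot 1}\right) \left(11251 + 45067\right) = \left(-18682 + \frac{1}{2} \cdot 1\right) 56318 = \left(-18682 + \frac{1}{2}\right) 56318 = \left(- \frac{37363}{2}\right) 56318 = -1052104717$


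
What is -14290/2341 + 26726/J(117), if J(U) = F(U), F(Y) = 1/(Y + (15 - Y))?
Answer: 938469200/2341 ≈ 4.0088e+5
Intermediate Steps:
F(Y) = 1/15
J(U) = 1/15
-14290/2341 + 26726/J(117) = -14290/2341 + 26726/(1/15) = -14290*1/2341 + 26726*15 = -14290/2341 + 400890 = 938469200/2341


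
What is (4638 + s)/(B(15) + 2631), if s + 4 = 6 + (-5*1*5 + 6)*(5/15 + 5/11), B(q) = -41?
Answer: 76313/42735 ≈ 1.7857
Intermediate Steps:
s = -428/33 (s = -4 + (6 + (-5*1*5 + 6)*(5/15 + 5/11)) = -4 + (6 + (-5*5 + 6)*(5*(1/15) + 5*(1/11))) = -4 + (6 + (-25 + 6)*(⅓ + 5/11)) = -4 + (6 - 19*26/33) = -4 + (6 - 494/33) = -4 - 296/33 = -428/33 ≈ -12.970)
(4638 + s)/(B(15) + 2631) = (4638 - 428/33)/(-41 + 2631) = (152626/33)/2590 = (152626/33)*(1/2590) = 76313/42735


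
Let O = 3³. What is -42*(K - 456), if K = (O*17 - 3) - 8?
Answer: 336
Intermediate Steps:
O = 27
K = 448 (K = (27*17 - 3) - 8 = (459 - 3) - 8 = 456 - 8 = 448)
-42*(K - 456) = -42*(448 - 456) = -42*(-8) = 336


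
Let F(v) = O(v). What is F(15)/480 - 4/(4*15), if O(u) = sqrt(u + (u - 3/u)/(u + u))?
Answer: -1/15 + sqrt(3486)/7200 ≈ -0.058466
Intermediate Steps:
O(u) = sqrt(u + (u - 3/u)/(2*u)) (O(u) = sqrt(u + (u - 3/u)/((2*u))) = sqrt(u + (u - 3/u)*(1/(2*u))) = sqrt(u + (u - 3/u)/(2*u)))
F(v) = sqrt(2 - 6/v**2 + 4*v)/2
F(15)/480 - 4/(4*15) = (sqrt(2 - 6/15**2 + 4*15)/2)/480 - 4/(4*15) = (sqrt(2 - 6*1/225 + 60)/2)*(1/480) - 4/60 = (sqrt(2 - 2/75 + 60)/2)*(1/480) - 4*1/60 = (sqrt(4648/75)/2)*(1/480) - 1/15 = ((2*sqrt(3486)/15)/2)*(1/480) - 1/15 = (sqrt(3486)/15)*(1/480) - 1/15 = sqrt(3486)/7200 - 1/15 = -1/15 + sqrt(3486)/7200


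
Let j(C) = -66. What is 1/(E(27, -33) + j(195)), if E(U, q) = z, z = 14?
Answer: -1/52 ≈ -0.019231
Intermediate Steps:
E(U, q) = 14
1/(E(27, -33) + j(195)) = 1/(14 - 66) = 1/(-52) = -1/52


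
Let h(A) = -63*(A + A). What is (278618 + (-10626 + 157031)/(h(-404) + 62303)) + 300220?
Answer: 65528659871/113207 ≈ 5.7884e+5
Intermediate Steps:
h(A) = -126*A
(278618 + (-10626 + 157031)/(h(-404) + 62303)) + 300220 = (278618 + (-10626 + 157031)/(-126*(-404) + 62303)) + 300220 = (278618 + 146405/(50904 + 62303)) + 300220 = (278618 + 146405/113207) + 300220 = 31541654331/113207 + 300220 = 65528659871/113207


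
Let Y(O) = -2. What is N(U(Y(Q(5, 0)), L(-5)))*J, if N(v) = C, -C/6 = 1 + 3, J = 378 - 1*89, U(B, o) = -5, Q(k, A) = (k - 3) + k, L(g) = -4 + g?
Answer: -6936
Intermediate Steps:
Q(k, A) = -3 + 2*k (Q(k, A) = (-3 + k) + k = -3 + 2*k)
J = 289 (J = 378 - 89 = 289)
C = -24 (C = -6*(1 + 3) = -6*4 = -24)
N(v) = -24
N(U(Y(Q(5, 0)), L(-5)))*J = -24*289 = -6936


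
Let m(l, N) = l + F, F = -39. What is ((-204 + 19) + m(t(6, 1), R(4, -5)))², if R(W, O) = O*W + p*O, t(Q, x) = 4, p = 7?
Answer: 48400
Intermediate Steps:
R(W, O) = 7*O + O*W (R(W, O) = O*W + 7*O = 7*O + O*W)
m(l, N) = -39 + l (m(l, N) = l - 39 = -39 + l)
((-204 + 19) + m(t(6, 1), R(4, -5)))² = ((-204 + 19) + (-39 + 4))² = (-185 - 35)² = (-220)² = 48400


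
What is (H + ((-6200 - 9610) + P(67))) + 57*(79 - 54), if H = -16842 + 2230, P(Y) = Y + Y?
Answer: -28863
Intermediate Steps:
P(Y) = 2*Y
H = -14612
(H + ((-6200 - 9610) + P(67))) + 57*(79 - 54) = (-14612 + ((-6200 - 9610) + 2*67)) + 57*(79 - 54) = (-14612 + (-15810 + 134)) + 57*25 = (-14612 - 15676) + 1425 = -30288 + 1425 = -28863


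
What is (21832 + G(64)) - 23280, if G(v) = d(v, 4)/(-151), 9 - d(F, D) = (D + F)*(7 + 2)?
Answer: -218045/151 ≈ -1444.0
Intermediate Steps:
d(F, D) = 9 - 9*D - 9*F (d(F, D) = 9 - (D + F)*(7 + 2) = 9 - (D + F)*9 = 9 - (9*D + 9*F) = 9 + (-9*D - 9*F) = 9 - 9*D - 9*F)
G(v) = 27/151 + 9*v/151 (G(v) = (9 - 9*4 - 9*v)/(-151) = (9 - 36 - 9*v)*(-1/151) = (-27 - 9*v)*(-1/151) = 27/151 + 9*v/151)
(21832 + G(64)) - 23280 = (21832 + (27/151 + (9/151)*64)) - 23280 = (21832 + (27/151 + 576/151)) - 23280 = (21832 + 603/151) - 23280 = 3297235/151 - 23280 = -218045/151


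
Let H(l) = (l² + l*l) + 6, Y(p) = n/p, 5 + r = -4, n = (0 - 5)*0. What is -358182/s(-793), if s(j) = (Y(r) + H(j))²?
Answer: -179091/790909675808 ≈ -2.2644e-7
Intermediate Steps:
n = 0 (n = -5*0 = 0)
r = -9 (r = -5 - 4 = -9)
Y(p) = 0 (Y(p) = 0/p = 0)
H(l) = 6 + 2*l² (H(l) = (l² + l²) + 6 = 2*l² + 6 = 6 + 2*l²)
s(j) = (6 + 2*j²)² (s(j) = (0 + (6 + 2*j²))² = (6 + 2*j²)²)
-358182/s(-793) = -358182*1/(4*(3 + (-793)²)²) = -358182*1/(4*(3 + 628849)²) = -358182/(4*628852²) = -358182/(4*395454837904) = -358182/1581819351616 = -358182*1/1581819351616 = -179091/790909675808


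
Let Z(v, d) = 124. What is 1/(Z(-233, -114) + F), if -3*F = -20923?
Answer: 3/21295 ≈ 0.00014088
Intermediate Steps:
F = 20923/3 (F = -⅓*(-20923) = 20923/3 ≈ 6974.3)
1/(Z(-233, -114) + F) = 1/(124 + 20923/3) = 1/(21295/3) = 3/21295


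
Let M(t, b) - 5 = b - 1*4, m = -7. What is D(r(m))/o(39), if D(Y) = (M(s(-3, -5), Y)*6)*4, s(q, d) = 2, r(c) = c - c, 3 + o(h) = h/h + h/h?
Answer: -24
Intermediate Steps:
o(h) = -1 (o(h) = -3 + (h/h + h/h) = -3 + (1 + 1) = -3 + 2 = -1)
r(c) = 0
M(t, b) = 1 + b (M(t, b) = 5 + (b - 1*4) = 5 + (b - 4) = 5 + (-4 + b) = 1 + b)
D(Y) = 24 + 24*Y (D(Y) = ((1 + Y)*6)*4 = (6 + 6*Y)*4 = 24 + 24*Y)
D(r(m))/o(39) = (24 + 24*0)/(-1) = (24 + 0)*(-1) = 24*(-1) = -24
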